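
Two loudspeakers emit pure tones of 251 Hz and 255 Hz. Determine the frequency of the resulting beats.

f_beat = |f₁ − f₂|.
|251 − 255| = 4 Hz.

4 Hz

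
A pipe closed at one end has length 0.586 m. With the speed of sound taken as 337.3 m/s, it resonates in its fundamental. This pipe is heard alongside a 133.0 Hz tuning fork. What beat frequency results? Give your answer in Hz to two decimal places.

Closed pipe (odd harmonics): f_n = n·v/(4L) = 1·337.3/(4·0.586) = 143.8993 Hz.
f_beat = |143.8993 − 133.0| = 10.90 Hz.

10.90 Hz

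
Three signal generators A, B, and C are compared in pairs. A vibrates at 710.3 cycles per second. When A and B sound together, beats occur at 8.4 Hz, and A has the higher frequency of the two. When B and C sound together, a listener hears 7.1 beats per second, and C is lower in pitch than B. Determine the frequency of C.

694.8 Hz

B is below A, so f_B = 710.3 − 8.4 = 701.9 Hz.
C is below B, so f_C = 701.9 − 7.1 = 694.8 Hz.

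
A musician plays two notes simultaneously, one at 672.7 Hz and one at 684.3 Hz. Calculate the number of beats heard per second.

11.6 Hz

Beats arise from superposition of two nearby frequencies; the beat rate is |f₁ − f₂|.
|672.7 − 684.3| = 11.6 Hz.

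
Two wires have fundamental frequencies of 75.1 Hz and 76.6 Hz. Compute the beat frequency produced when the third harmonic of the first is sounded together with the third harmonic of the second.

4.5 Hz

Third harmonic of the first: 3·75.1 = 225.3 Hz.
Third harmonic of the second: 3·76.6 = 229.8 Hz.
f_beat = |225.3 − 229.8| = 4.5 Hz.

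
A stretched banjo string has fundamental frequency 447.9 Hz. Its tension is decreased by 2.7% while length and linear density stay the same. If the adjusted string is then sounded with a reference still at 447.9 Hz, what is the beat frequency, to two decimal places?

For a string, f ∝ √T, so the new frequency is 447.9·√0.973 = 441.8120 Hz.
f_beat = |441.8120 − 447.9| = 6.09 Hz.

6.09 Hz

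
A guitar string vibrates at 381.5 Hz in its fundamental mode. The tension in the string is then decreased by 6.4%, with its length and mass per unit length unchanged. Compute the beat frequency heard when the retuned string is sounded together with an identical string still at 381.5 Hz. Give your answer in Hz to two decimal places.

12.41 Hz

For a string, f ∝ √T, so the new frequency is 381.5·√0.936 = 369.0902 Hz.
f_beat = |369.0902 − 381.5| = 12.41 Hz.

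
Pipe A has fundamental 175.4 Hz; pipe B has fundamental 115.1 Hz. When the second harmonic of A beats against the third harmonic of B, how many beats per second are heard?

Second harmonic of the first: 2·175.4 = 350.8 Hz.
Third harmonic of the second: 3·115.1 = 345.3 Hz.
f_beat = |350.8 − 345.3| = 5.5 Hz.

5.5 Hz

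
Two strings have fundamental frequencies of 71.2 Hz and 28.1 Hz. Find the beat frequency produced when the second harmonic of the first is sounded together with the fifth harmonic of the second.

Second harmonic of the first: 2·71.2 = 142.4 Hz.
Fifth harmonic of the second: 5·28.1 = 140.5 Hz.
f_beat = |142.4 − 140.5| = 1.9 Hz.

1.9 Hz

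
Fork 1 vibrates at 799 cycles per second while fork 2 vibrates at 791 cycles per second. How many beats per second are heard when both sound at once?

8 Hz

Beats arise from superposition of two nearby frequencies; the beat rate is |f₁ − f₂|.
|799 − 791| = 8 Hz.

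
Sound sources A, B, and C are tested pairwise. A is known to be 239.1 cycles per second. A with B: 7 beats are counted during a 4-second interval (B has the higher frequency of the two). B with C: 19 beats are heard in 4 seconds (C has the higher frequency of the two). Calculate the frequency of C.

A–B: Beat frequency = 7/4 = 1.75 Hz.
B is above A, so f_B = 239.1 + 1.75 = 240.85 Hz.
B–C: Beat frequency = 19/4 = 4.75 Hz.
C is above B, so f_C = 240.85 + 4.75 = 245.6 Hz.

245.6 Hz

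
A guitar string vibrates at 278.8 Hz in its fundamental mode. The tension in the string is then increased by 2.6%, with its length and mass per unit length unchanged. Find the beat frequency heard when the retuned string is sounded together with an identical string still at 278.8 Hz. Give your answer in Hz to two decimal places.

For a string, f ∝ √T, so the new frequency is 278.8·√1.026 = 282.4011 Hz.
f_beat = |282.4011 − 278.8| = 3.60 Hz.

3.60 Hz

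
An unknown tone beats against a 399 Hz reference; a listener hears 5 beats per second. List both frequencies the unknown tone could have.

|f − 399| = 5, so f = 399 ± 5.

394 Hz or 404 Hz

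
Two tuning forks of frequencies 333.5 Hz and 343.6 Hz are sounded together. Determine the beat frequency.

10.1 Hz

The beat frequency equals the magnitude of the frequency difference.
|333.5 − 343.6| = 10.1 Hz.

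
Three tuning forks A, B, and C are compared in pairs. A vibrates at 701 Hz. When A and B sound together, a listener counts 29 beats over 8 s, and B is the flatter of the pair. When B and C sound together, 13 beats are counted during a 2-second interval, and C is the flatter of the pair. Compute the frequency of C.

A–B: Beat frequency = 29/8 = 3.625 Hz.
B is below A, so f_B = 701 − 3.625 = 697.375 Hz.
B–C: Beat frequency = 13/2 = 6.5 Hz.
C is below B, so f_C = 697.375 − 6.5 = 690.875 Hz.

690.875 Hz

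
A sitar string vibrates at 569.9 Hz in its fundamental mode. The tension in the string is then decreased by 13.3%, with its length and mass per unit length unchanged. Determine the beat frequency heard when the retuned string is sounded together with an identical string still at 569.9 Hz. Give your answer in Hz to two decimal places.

39.25 Hz

For a string, f ∝ √T, so the new frequency is 569.9·√0.867 = 530.6500 Hz.
f_beat = |530.6500 − 569.9| = 39.25 Hz.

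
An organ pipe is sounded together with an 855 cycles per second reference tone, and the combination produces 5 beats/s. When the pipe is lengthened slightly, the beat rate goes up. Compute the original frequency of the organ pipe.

850 Hz

|f − 855| = 5, so the organ pipe was at either 850 Hz or 860 Hz.
A longer pipe has a lower fundamental; the adjustment lowers the organ pipe's frequency.
The beat rate rose, so the adjustment moved the organ pipe further from 855 Hz — it was already below the reference.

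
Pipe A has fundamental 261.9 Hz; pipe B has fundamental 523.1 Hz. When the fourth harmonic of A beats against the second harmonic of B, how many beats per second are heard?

1.4 Hz

Fourth harmonic of the first: 4·261.9 = 1047.6 Hz.
Second harmonic of the second: 2·523.1 = 1046.2 Hz.
f_beat = |1047.6 − 1046.2| = 1.4 Hz.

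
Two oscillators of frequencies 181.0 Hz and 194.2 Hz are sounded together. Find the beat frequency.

f_beat = |f₁ − f₂|.
|181.0 − 194.2| = 13.2 Hz.

13.2 Hz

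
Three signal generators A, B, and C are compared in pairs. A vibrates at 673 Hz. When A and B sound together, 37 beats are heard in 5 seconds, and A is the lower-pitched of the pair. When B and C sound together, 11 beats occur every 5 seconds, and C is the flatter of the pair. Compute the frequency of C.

A–B: Beat frequency = 37/5 = 7.4 Hz.
B is above A, so f_B = 673 + 7.4 = 680.4 Hz.
B–C: Beat frequency = 11/5 = 2.2 Hz.
C is below B, so f_C = 680.4 − 2.2 = 678.2 Hz.

678.2 Hz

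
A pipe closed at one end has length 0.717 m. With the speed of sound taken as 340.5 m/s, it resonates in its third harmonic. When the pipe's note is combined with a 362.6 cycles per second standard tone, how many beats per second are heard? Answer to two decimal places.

6.43 Hz

Closed pipe (odd harmonics): f_n = n·v/(4L) = 3·340.5/(4·0.717) = 356.1715 Hz.
f_beat = |356.1715 − 362.6| = 6.43 Hz.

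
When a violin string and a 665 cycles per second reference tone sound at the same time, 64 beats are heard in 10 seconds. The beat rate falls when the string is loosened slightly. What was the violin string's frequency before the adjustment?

Beat frequency = 64/10 = 6.4 Hz.
|f − 665| = 6.4, so the violin string was at either 658.6 Hz or 671.4 Hz.
Reducing tension lowers a string's frequency; the adjustment lowers the violin string's frequency.
The beat rate fell, so the adjustment moved the violin string toward 665 Hz — it must have started above the reference.

671.4 Hz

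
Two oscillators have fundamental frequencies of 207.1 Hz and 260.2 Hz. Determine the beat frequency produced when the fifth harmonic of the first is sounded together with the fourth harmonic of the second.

Fifth harmonic of the first: 5·207.1 = 1035.5 Hz.
Fourth harmonic of the second: 4·260.2 = 1040.8 Hz.
f_beat = |1035.5 − 1040.8| = 5.3 Hz.

5.3 Hz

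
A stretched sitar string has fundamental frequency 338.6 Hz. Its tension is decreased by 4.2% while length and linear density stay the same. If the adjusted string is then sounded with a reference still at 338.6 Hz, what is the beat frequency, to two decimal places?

For a string, f ∝ √T, so the new frequency is 338.6·√0.958 = 331.4131 Hz.
f_beat = |331.4131 − 338.6| = 7.19 Hz.

7.19 Hz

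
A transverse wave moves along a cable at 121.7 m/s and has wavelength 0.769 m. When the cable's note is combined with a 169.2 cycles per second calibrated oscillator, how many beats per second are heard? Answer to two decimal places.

Source frequency f = v/λ = 121.7/0.769 = 158.2575 Hz.
f_beat = |158.2575 − 169.2| = 10.94 Hz.

10.94 Hz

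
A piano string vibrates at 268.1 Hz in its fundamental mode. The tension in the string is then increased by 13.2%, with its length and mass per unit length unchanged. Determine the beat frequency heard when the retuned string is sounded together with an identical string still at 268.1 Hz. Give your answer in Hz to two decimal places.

For a string, f ∝ √T, so the new frequency is 268.1·√1.132 = 285.2463 Hz.
f_beat = |285.2463 − 268.1| = 17.15 Hz.

17.15 Hz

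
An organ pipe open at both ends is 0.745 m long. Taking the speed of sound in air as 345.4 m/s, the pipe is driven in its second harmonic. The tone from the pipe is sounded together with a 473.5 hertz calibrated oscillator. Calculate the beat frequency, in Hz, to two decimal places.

9.88 Hz

Open pipe: f_n = n·v/(2L) = 2·345.4/(2·0.745) = 463.6242 Hz.
f_beat = |463.6242 − 473.5| = 9.88 Hz.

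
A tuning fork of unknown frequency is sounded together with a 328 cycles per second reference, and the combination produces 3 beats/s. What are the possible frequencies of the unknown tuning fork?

325 Hz or 331 Hz

|f − 328| = 3, so f = 328 ± 3.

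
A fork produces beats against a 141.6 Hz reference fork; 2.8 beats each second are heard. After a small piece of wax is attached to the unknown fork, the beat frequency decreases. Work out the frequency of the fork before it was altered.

144.4 Hz

|f − 141.6| = 2.8, so the fork was at either 138.8 Hz or 144.4 Hz.
Loading a fork with wax lowers its frequency; the adjustment lowers the fork's frequency.
The beat rate fell, so the adjustment moved the fork toward 141.6 Hz — it must have started above the reference.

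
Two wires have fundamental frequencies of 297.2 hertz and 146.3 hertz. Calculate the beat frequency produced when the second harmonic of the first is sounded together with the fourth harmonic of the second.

Second harmonic of the first: 2·297.2 = 594.4 Hz.
Fourth harmonic of the second: 4·146.3 = 585.2 Hz.
f_beat = |594.4 − 585.2| = 9.2 Hz.

9.2 Hz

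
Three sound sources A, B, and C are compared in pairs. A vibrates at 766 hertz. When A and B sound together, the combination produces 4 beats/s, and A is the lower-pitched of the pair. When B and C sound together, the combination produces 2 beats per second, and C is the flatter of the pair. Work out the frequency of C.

768 Hz

B is above A, so f_B = 766 + 4 = 770 Hz.
C is below B, so f_C = 770 − 2 = 768 Hz.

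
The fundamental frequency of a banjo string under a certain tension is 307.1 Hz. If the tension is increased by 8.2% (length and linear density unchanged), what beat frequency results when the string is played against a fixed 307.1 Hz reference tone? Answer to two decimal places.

12.34 Hz

For a string, f ∝ √T, so the new frequency is 307.1·√1.082 = 319.4431 Hz.
f_beat = |319.4431 − 307.1| = 12.34 Hz.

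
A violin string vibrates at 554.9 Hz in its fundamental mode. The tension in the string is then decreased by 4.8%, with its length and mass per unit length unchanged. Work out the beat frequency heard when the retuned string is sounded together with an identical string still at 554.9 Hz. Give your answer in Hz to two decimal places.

For a string, f ∝ √T, so the new frequency is 554.9·√0.952 = 541.4186 Hz.
f_beat = |541.4186 − 554.9| = 13.48 Hz.

13.48 Hz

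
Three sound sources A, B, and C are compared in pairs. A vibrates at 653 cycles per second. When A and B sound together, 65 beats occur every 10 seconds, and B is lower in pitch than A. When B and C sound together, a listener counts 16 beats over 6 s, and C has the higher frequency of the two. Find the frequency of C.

649.1667 Hz

A–B: Beat frequency = 65/10 = 6.5 Hz.
B is below A, so f_B = 653 − 6.5 = 646.5 Hz.
B–C: Beat frequency = 16/6 = 2.6667 Hz.
C is above B, so f_C = 646.5 + 2.6667 = 649.1667 Hz.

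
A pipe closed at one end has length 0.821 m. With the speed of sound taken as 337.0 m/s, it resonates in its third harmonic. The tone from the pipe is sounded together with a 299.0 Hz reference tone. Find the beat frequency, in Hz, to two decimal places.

Closed pipe (odd harmonics): f_n = n·v/(4L) = 3·337.0/(4·0.821) = 307.8563 Hz.
f_beat = |307.8563 − 299.0| = 8.86 Hz.

8.86 Hz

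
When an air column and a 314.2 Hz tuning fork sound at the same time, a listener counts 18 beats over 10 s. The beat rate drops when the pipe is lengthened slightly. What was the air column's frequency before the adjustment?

316 Hz

Beat frequency = 18/10 = 1.8 Hz.
|f − 314.2| = 1.8, so the air column was at either 312.4 Hz or 316 Hz.
A longer pipe has a lower fundamental; the adjustment lowers the air column's frequency.
The beat rate fell, so the adjustment moved the air column toward 314.2 Hz — it must have started above the reference.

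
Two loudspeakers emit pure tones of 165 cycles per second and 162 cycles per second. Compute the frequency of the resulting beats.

The beat frequency equals the magnitude of the frequency difference.
|165 − 162| = 3 Hz.

3 Hz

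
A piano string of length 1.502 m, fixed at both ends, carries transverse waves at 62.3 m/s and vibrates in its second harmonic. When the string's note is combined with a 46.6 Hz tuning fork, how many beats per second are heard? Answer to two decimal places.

For a string fixed at both ends, f_n = n·v/(2L) = 2·62.3/(2·1.502) = 41.4780 Hz.
f_beat = |41.4780 − 46.6| = 5.12 Hz.

5.12 Hz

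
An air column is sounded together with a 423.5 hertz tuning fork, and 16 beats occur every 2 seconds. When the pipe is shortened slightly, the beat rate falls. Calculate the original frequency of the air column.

415.5 Hz

Beat frequency = 16/2 = 8 Hz.
|f − 423.5| = 8, so the air column was at either 415.5 Hz or 431.5 Hz.
A shorter pipe has a higher fundamental; the adjustment raises the air column's frequency.
The beat rate fell, so the adjustment moved the air column toward 423.5 Hz — it must have started below the reference.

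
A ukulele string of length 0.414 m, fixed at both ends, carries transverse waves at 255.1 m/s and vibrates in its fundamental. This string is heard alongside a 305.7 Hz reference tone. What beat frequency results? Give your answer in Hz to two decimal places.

2.39 Hz

For a string fixed at both ends, f_n = n·v/(2L) = 1·255.1/(2·0.414) = 308.0918 Hz.
f_beat = |308.0918 − 305.7| = 2.39 Hz.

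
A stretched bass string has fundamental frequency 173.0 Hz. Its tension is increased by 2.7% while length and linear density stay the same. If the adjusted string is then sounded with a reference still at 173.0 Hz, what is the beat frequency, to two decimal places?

For a string, f ∝ √T, so the new frequency is 173.0·√1.027 = 175.3199 Hz.
f_beat = |175.3199 − 173.0| = 2.32 Hz.

2.32 Hz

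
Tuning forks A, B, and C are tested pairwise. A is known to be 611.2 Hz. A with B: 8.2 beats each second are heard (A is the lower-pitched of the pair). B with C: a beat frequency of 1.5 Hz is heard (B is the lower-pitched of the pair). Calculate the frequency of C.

620.9 Hz

B is above A, so f_B = 611.2 + 8.2 = 619.4 Hz.
C is above B, so f_C = 619.4 + 1.5 = 620.9 Hz.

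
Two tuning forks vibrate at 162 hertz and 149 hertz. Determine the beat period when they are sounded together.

0.077 s

f_beat = |162 − 149| = 13 Hz.
Beat period T = 1 / f_beat = 1 / 13 s.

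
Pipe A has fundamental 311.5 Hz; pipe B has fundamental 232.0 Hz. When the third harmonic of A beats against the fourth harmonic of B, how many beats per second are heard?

Third harmonic of the first: 3·311.5 = 934.5 Hz.
Fourth harmonic of the second: 4·232.0 = 928.0 Hz.
f_beat = |934.5 − 928.0| = 6.5 Hz.

6.5 Hz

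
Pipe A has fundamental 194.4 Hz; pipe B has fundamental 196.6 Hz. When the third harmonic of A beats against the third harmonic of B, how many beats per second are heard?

Third harmonic of the first: 3·194.4 = 583.2 Hz.
Third harmonic of the second: 3·196.6 = 589.8 Hz.
f_beat = |583.2 − 589.8| = 6.6 Hz.

6.6 Hz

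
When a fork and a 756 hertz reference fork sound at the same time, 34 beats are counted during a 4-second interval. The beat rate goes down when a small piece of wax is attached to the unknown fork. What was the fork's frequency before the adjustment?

Beat frequency = 34/4 = 8.5 Hz.
|f − 756| = 8.5, so the fork was at either 747.5 Hz or 764.5 Hz.
Loading a fork with wax lowers its frequency; the adjustment lowers the fork's frequency.
The beat rate fell, so the adjustment moved the fork toward 756 Hz — it must have started above the reference.

764.5 Hz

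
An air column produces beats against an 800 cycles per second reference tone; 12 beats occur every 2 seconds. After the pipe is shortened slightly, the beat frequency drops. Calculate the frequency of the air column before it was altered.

Beat frequency = 12/2 = 6 Hz.
|f − 800| = 6, so the air column was at either 794 Hz or 806 Hz.
A shorter pipe has a higher fundamental; the adjustment raises the air column's frequency.
The beat rate fell, so the adjustment moved the air column toward 800 Hz — it must have started below the reference.

794 Hz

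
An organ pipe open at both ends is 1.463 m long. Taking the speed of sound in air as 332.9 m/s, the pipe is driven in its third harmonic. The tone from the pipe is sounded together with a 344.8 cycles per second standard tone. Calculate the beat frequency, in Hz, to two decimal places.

Open pipe: f_n = n·v/(2L) = 3·332.9/(2·1.463) = 341.3192 Hz.
f_beat = |341.3192 − 344.8| = 3.48 Hz.

3.48 Hz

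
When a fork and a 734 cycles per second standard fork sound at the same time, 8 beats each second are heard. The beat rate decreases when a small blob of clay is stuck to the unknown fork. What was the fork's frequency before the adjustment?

742 Hz

|f − 734| = 8, so the fork was at either 726 Hz or 742 Hz.
Adding mass to a fork lowers its frequency; the adjustment lowers the fork's frequency.
The beat rate fell, so the adjustment moved the fork toward 734 Hz — it must have started above the reference.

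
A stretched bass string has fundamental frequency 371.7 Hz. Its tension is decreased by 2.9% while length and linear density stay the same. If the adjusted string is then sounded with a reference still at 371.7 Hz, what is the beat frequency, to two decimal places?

For a string, f ∝ √T, so the new frequency is 371.7·√0.971 = 366.2707 Hz.
f_beat = |366.2707 − 371.7| = 5.43 Hz.

5.43 Hz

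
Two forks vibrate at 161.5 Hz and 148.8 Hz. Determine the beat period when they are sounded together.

0.079 s

f_beat = |161.5 − 148.8| = 12.7 Hz.
Beat period T = 1 / f_beat = 1 / 12.7 s.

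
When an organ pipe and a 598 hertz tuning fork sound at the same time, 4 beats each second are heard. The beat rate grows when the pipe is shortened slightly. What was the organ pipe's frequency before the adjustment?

602 Hz

|f − 598| = 4, so the organ pipe was at either 594 Hz or 602 Hz.
A shorter pipe has a higher fundamental; the adjustment raises the organ pipe's frequency.
The beat rate rose, so the adjustment moved the organ pipe further from 598 Hz — it was already above the reference.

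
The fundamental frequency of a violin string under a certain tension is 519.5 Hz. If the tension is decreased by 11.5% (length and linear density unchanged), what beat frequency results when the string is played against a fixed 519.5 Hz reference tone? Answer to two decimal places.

30.78 Hz

For a string, f ∝ √T, so the new frequency is 519.5·√0.885 = 488.7167 Hz.
f_beat = |488.7167 − 519.5| = 30.78 Hz.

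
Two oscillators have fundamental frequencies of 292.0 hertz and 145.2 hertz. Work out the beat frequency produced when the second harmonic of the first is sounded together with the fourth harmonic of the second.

3.2 Hz

Second harmonic of the first: 2·292.0 = 584.0 Hz.
Fourth harmonic of the second: 4·145.2 = 580.8 Hz.
f_beat = |584.0 − 580.8| = 3.2 Hz.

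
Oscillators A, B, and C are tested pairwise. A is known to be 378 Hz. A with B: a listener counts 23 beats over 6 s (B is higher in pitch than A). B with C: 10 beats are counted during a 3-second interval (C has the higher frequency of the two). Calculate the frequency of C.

385.1667 Hz

A–B: Beat frequency = 23/6 = 3.8333 Hz.
B is above A, so f_B = 378 + 3.8333 = 381.8333 Hz.
B–C: Beat frequency = 10/3 = 3.3333 Hz.
C is above B, so f_C = 381.8333 + 3.3333 = 385.1667 Hz.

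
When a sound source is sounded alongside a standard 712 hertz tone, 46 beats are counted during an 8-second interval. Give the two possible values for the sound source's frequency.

706.25 Hz or 717.75 Hz

Beat frequency = 46/8 = 5.75 Hz.
|f − 712| = 5.75, so f = 712 ± 5.75.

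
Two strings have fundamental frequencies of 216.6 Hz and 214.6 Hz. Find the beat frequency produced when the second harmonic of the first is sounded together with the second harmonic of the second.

Second harmonic of the first: 2·216.6 = 433.2 Hz.
Second harmonic of the second: 2·214.6 = 429.2 Hz.
f_beat = |433.2 − 429.2| = 4.0 Hz.

4.0 Hz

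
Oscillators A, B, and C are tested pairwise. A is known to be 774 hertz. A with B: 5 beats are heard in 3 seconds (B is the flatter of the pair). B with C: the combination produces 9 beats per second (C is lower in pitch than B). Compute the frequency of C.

A–B: Beat frequency = 5/3 = 1.6667 Hz.
B is below A, so f_B = 774 − 1.6667 = 772.3333 Hz.
C is below B, so f_C = 772.3333 − 9 = 763.3333 Hz.

763.3333 Hz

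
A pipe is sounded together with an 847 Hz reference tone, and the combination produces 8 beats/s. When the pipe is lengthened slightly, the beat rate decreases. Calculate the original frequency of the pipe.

855 Hz

|f − 847| = 8, so the pipe was at either 839 Hz or 855 Hz.
A longer pipe has a lower fundamental; the adjustment lowers the pipe's frequency.
The beat rate fell, so the adjustment moved the pipe toward 847 Hz — it must have started above the reference.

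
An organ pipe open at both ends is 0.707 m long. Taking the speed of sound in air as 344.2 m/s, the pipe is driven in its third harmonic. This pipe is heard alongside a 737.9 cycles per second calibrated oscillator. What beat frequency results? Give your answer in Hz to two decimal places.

7.63 Hz

Open pipe: f_n = n·v/(2L) = 3·344.2/(2·0.707) = 730.2687 Hz.
f_beat = |730.2687 − 737.9| = 7.63 Hz.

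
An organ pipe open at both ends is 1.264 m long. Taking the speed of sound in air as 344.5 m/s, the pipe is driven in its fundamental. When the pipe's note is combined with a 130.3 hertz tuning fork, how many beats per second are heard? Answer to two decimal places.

Open pipe: f_n = n·v/(2L) = 1·344.5/(2·1.264) = 136.2737 Hz.
f_beat = |136.2737 − 130.3| = 5.97 Hz.

5.97 Hz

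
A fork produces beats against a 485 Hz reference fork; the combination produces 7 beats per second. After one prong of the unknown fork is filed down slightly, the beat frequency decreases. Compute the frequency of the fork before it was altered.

|f − 485| = 7, so the fork was at either 478 Hz or 492 Hz.
Filing a prong removes mass and raises the fork's frequency; the adjustment raises the fork's frequency.
The beat rate fell, so the adjustment moved the fork toward 485 Hz — it must have started below the reference.

478 Hz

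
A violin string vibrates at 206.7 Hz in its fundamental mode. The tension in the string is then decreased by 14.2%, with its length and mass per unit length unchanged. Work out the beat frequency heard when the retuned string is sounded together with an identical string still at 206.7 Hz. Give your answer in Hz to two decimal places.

For a string, f ∝ √T, so the new frequency is 206.7·√0.858 = 191.4627 Hz.
f_beat = |191.4627 − 206.7| = 15.24 Hz.

15.24 Hz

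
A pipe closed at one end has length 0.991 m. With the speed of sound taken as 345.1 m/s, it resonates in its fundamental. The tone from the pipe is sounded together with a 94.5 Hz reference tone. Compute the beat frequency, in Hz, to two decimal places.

Closed pipe (odd harmonics): f_n = n·v/(4L) = 1·345.1/(4·0.991) = 87.0585 Hz.
f_beat = |87.0585 − 94.5| = 7.44 Hz.

7.44 Hz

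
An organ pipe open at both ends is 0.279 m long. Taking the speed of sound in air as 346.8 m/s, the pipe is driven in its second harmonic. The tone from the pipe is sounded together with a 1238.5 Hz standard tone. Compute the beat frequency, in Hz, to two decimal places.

4.51 Hz

Open pipe: f_n = n·v/(2L) = 2·346.8/(2·0.279) = 1243.0108 Hz.
f_beat = |1243.0108 − 1238.5| = 4.51 Hz.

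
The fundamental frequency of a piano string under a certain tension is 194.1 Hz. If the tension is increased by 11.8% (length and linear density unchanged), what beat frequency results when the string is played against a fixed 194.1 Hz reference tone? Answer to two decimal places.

For a string, f ∝ √T, so the new frequency is 194.1·√1.118 = 205.2326 Hz.
f_beat = |205.2326 − 194.1| = 11.13 Hz.

11.13 Hz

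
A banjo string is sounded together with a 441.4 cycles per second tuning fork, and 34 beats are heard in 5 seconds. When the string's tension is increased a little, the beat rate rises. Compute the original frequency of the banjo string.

Beat frequency = 34/5 = 6.8 Hz.
|f − 441.4| = 6.8, so the banjo string was at either 434.6 Hz or 448.2 Hz.
Higher tension means higher frequency; the adjustment raises the banjo string's frequency.
The beat rate rose, so the adjustment moved the banjo string further from 441.4 Hz — it was already above the reference.

448.2 Hz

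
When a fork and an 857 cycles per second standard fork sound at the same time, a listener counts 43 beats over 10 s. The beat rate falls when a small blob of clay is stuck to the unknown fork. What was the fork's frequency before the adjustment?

Beat frequency = 43/10 = 4.3 Hz.
|f − 857| = 4.3, so the fork was at either 852.7 Hz or 861.3 Hz.
Adding mass to a fork lowers its frequency; the adjustment lowers the fork's frequency.
The beat rate fell, so the adjustment moved the fork toward 857 Hz — it must have started above the reference.

861.3 Hz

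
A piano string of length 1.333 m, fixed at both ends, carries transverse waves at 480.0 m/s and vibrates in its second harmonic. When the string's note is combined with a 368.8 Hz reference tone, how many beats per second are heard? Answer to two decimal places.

8.71 Hz

For a string fixed at both ends, f_n = n·v/(2L) = 2·480.0/(2·1.333) = 360.0900 Hz.
f_beat = |360.0900 − 368.8| = 8.71 Hz.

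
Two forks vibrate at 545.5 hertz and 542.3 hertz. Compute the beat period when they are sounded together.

0.312 s

f_beat = |545.5 − 542.3| = 3.2 Hz.
Beat period T = 1 / f_beat = 1 / 3.2 s.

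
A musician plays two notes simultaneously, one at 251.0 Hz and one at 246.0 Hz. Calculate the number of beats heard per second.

5 Hz

f_beat = |f₁ − f₂|.
|251.0 − 246.0| = 5 Hz.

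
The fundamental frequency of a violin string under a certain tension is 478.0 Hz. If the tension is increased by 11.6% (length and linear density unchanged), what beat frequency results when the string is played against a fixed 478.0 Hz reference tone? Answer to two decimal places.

26.96 Hz

For a string, f ∝ √T, so the new frequency is 478.0·√1.116 = 504.9635 Hz.
f_beat = |504.9635 − 478.0| = 26.96 Hz.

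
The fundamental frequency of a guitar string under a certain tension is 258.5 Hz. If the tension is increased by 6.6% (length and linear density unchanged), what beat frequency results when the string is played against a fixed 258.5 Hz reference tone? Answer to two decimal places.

For a string, f ∝ √T, so the new frequency is 258.5·√1.066 = 266.8942 Hz.
f_beat = |266.8942 − 258.5| = 8.39 Hz.

8.39 Hz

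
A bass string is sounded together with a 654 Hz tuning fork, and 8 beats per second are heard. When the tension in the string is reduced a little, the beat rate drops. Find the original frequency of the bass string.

662 Hz

|f − 654| = 8, so the bass string was at either 646 Hz or 662 Hz.
Lower tension means lower frequency; the adjustment lowers the bass string's frequency.
The beat rate fell, so the adjustment moved the bass string toward 654 Hz — it must have started above the reference.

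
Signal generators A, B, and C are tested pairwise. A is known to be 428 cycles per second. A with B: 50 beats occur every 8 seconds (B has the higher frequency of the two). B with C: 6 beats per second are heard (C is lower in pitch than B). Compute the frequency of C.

A–B: Beat frequency = 50/8 = 6.25 Hz.
B is above A, so f_B = 428 + 6.25 = 434.25 Hz.
C is below B, so f_C = 434.25 − 6 = 428.25 Hz.

428.25 Hz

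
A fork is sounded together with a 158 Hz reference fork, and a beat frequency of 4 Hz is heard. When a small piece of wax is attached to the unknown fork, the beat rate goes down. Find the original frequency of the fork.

|f − 158| = 4, so the fork was at either 154 Hz or 162 Hz.
Loading a fork with wax lowers its frequency; the adjustment lowers the fork's frequency.
The beat rate fell, so the adjustment moved the fork toward 158 Hz — it must have started above the reference.

162 Hz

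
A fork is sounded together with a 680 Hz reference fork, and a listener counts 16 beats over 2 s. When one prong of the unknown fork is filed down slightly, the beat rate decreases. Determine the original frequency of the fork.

672 Hz

Beat frequency = 16/2 = 8 Hz.
|f − 680| = 8, so the fork was at either 672 Hz or 688 Hz.
Filing a prong removes mass and raises the fork's frequency; the adjustment raises the fork's frequency.
The beat rate fell, so the adjustment moved the fork toward 680 Hz — it must have started below the reference.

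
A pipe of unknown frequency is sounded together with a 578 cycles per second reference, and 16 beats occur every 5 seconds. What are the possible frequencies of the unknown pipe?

Beat frequency = 16/5 = 3.2 Hz.
|f − 578| = 3.2, so f = 578 ± 3.2.

574.8 Hz or 581.2 Hz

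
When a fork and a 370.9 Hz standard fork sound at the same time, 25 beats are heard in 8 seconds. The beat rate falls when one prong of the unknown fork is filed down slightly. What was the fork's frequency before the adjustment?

367.775 Hz

Beat frequency = 25/8 = 3.125 Hz.
|f − 370.9| = 3.125, so the fork was at either 367.775 Hz or 374.025 Hz.
Filing a prong removes mass and raises the fork's frequency; the adjustment raises the fork's frequency.
The beat rate fell, so the adjustment moved the fork toward 370.9 Hz — it must have started below the reference.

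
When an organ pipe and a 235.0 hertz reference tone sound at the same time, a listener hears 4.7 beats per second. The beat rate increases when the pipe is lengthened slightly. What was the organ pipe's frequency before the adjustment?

|f − 235.0| = 4.7, so the organ pipe was at either 230.3 Hz or 239.7 Hz.
A longer pipe has a lower fundamental; the adjustment lowers the organ pipe's frequency.
The beat rate rose, so the adjustment moved the organ pipe further from 235.0 Hz — it was already below the reference.

230.3 Hz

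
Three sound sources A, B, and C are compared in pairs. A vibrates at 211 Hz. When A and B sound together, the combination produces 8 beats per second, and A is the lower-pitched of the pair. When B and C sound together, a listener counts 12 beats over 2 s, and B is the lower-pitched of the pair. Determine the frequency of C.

B is above A, so f_B = 211 + 8 = 219 Hz.
B–C: Beat frequency = 12/2 = 6 Hz.
C is above B, so f_C = 219 + 6 = 225 Hz.

225 Hz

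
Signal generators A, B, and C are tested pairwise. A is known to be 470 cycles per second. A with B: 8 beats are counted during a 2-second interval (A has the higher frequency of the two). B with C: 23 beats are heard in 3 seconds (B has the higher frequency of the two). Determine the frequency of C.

458.3333 Hz

A–B: Beat frequency = 8/2 = 4 Hz.
B is below A, so f_B = 470 − 4 = 466 Hz.
B–C: Beat frequency = 23/3 = 7.6667 Hz.
C is below B, so f_C = 466 − 7.6667 = 458.3333 Hz.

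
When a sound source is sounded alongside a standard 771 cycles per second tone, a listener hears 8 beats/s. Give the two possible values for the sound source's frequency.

763 Hz or 779 Hz

|f − 771| = 8, so f = 771 ± 8.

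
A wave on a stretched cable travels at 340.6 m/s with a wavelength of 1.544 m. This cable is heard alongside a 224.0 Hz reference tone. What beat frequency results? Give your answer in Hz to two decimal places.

Source frequency f = v/λ = 340.6/1.544 = 220.5959 Hz.
f_beat = |220.5959 − 224.0| = 3.40 Hz.

3.40 Hz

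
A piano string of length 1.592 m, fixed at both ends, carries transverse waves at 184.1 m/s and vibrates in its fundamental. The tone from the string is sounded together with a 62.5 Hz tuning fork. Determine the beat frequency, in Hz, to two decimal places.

4.68 Hz

For a string fixed at both ends, f_n = n·v/(2L) = 1·184.1/(2·1.592) = 57.8204 Hz.
f_beat = |57.8204 − 62.5| = 4.68 Hz.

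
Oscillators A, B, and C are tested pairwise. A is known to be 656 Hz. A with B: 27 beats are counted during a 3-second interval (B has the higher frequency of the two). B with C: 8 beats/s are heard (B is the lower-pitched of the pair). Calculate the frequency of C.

673 Hz

A–B: Beat frequency = 27/3 = 9 Hz.
B is above A, so f_B = 656 + 9 = 665 Hz.
C is above B, so f_C = 665 + 8 = 673 Hz.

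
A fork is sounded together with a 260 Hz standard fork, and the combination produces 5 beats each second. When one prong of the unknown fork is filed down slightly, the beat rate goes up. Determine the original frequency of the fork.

265 Hz

|f − 260| = 5, so the fork was at either 255 Hz or 265 Hz.
Filing a prong removes mass and raises the fork's frequency; the adjustment raises the fork's frequency.
The beat rate rose, so the adjustment moved the fork further from 260 Hz — it was already above the reference.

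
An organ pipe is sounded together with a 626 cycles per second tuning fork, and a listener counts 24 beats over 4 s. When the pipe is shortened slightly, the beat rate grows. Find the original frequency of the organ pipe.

Beat frequency = 24/4 = 6 Hz.
|f − 626| = 6, so the organ pipe was at either 620 Hz or 632 Hz.
A shorter pipe has a higher fundamental; the adjustment raises the organ pipe's frequency.
The beat rate rose, so the adjustment moved the organ pipe further from 626 Hz — it was already above the reference.

632 Hz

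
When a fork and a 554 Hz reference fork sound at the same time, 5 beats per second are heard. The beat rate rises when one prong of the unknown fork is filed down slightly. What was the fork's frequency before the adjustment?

|f − 554| = 5, so the fork was at either 549 Hz or 559 Hz.
Filing a prong removes mass and raises the fork's frequency; the adjustment raises the fork's frequency.
The beat rate rose, so the adjustment moved the fork further from 554 Hz — it was already above the reference.

559 Hz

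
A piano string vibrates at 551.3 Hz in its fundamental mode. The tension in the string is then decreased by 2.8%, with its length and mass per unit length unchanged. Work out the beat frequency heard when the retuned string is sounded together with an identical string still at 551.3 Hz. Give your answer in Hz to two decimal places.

7.77 Hz

For a string, f ∝ √T, so the new frequency is 551.3·√0.972 = 543.5270 Hz.
f_beat = |543.5270 − 551.3| = 7.77 Hz.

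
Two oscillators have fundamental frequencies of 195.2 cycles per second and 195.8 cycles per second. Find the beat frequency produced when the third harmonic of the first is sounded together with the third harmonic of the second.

Third harmonic of the first: 3·195.2 = 585.6 Hz.
Third harmonic of the second: 3·195.8 = 587.4 Hz.
f_beat = |585.6 − 587.4| = 1.8 Hz.

1.8 Hz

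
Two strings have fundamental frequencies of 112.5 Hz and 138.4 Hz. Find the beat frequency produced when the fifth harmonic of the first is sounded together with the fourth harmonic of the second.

8.9 Hz

Fifth harmonic of the first: 5·112.5 = 562.5 Hz.
Fourth harmonic of the second: 4·138.4 = 553.6 Hz.
f_beat = |562.5 − 553.6| = 8.9 Hz.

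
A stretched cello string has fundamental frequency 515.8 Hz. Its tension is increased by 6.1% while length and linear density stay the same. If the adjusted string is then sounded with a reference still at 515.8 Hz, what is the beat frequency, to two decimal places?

For a string, f ∝ √T, so the new frequency is 515.8·√1.061 = 531.2990 Hz.
f_beat = |531.2990 − 515.8| = 15.50 Hz.

15.50 Hz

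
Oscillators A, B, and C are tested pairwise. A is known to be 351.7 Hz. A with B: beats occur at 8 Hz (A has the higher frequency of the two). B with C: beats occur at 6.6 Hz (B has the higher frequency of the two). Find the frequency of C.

B is below A, so f_B = 351.7 − 8 = 343.7 Hz.
C is below B, so f_C = 343.7 − 6.6 = 337.1 Hz.

337.1 Hz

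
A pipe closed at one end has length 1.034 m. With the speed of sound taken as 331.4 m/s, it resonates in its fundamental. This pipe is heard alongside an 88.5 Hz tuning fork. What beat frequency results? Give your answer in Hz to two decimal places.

8.37 Hz

Closed pipe (odd harmonics): f_n = n·v/(4L) = 1·331.4/(4·1.034) = 80.1257 Hz.
f_beat = |80.1257 − 88.5| = 8.37 Hz.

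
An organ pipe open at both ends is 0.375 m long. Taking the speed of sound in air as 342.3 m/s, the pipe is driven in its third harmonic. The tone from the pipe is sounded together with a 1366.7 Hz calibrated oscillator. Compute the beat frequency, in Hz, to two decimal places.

2.50 Hz

Open pipe: f_n = n·v/(2L) = 3·342.3/(2·0.375) = 1369.2000 Hz.
f_beat = |1369.2000 − 1366.7| = 2.50 Hz.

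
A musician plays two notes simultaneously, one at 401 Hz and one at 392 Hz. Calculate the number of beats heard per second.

Beats arise from superposition of two nearby frequencies; the beat rate is |f₁ − f₂|.
|401 − 392| = 9 Hz.

9 Hz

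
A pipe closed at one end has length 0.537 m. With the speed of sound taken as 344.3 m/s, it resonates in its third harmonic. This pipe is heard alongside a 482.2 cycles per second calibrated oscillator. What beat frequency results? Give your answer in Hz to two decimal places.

1.33 Hz

Closed pipe (odd harmonics): f_n = n·v/(4L) = 3·344.3/(4·0.537) = 480.8659 Hz.
f_beat = |480.8659 − 482.2| = 1.33 Hz.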